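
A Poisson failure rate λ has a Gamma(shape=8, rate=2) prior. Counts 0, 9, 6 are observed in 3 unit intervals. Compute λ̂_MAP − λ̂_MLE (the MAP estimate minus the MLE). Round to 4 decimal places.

Σxᵢ = 15. Posterior is Gamma(23, 5); MAP = (23−1)/5 = 22/5 ≈ 4.40000.
MLE = x̄ = 15/3 ≈ 5.00000.
Difference = 22/5 − 15/3 = -3/5 ≈ -0.6000.

MAP − MLE = -0.6000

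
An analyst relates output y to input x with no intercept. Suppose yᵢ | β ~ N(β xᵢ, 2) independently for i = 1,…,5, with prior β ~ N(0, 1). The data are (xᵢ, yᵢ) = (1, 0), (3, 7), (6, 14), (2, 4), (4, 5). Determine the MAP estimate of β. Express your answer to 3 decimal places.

log p(β | y) = −Σ(yᵢ − βxᵢ)²/(2·2) − β²/(2·1) + const.
Setting the derivative to zero: Σxᵢ(yᵢ − βxᵢ)/2 − β/1 = 0, so β = Σxᵢyᵢ / (Σxᵢ² + σ²/τ²).
Σxᵢyᵢ = 1·0 + 3·7 + 6·14 + 2·4 + 4·5 = 133; Σxᵢ² = 66; σ²/τ² = 2.
β̂_MAP = 133 / (66 + 2) = 133/68 ≈ 1.956.

β̂_MAP = 1.956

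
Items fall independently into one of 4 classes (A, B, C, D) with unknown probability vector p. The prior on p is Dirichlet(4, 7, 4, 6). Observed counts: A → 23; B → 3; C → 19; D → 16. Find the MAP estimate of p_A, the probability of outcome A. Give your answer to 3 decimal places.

MAP estimate of p_A = 0.333

The posterior is Dirichlet(αᵢ + nᵢ) = Dirichlet(27, 10, 23, 22).
For a Dirichlet(a₁,…,a_K) with all aᵢ > 1, the mode has j-th component (aⱼ − 1)/(Σaᵢ − K).
Here Σaᵢ = 82 and K = 4, so p_A = (27 − 1)/(82 − 4) = 26/78 ≈ 0.333.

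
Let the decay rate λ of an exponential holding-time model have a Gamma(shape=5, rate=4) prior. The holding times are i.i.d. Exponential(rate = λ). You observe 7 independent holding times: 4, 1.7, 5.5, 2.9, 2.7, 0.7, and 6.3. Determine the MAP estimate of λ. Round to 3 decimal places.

The Exponential(rate=λ) likelihood is ∝ λ^n e^(−λΣtᵢ). Here n = 7 and Σtᵢ = 4 + 1.7 + 5.5 + 2.9 + 2.7 + 0.7 + 6.3 = 23.8.
Posterior ∝ λ^4e^(−4λ) · λ^7e^(−23.8λ) = λ^11e^(−27.8λ), i.e. Gamma(12, 27.8).
Mode = (a−1)/b = 11/27.8 ≈ 0.396.

λ̂_MAP = 0.396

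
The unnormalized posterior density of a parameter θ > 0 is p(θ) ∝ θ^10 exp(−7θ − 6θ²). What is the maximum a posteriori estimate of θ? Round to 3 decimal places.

ℓ'(θ) = 10/θ − 7 − 12θ. Setting this to zero and multiplying by θ: 12θ² + 7θ − 10 = 0.
θ = (−7 + √(7² + 4·12·10)) / (2·12) = (−7 + √529) / 24 = (−7 + 23)/24 = 2/3.
ℓ''(θ) = −10/θ² − 12 < 0, confirming a maximum.

θ̂_MAP = 0.667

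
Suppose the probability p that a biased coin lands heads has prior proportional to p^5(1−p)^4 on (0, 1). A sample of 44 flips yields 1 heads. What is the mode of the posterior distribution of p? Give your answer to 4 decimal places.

The prior density ∝ p^5(1−p)^4 is the kernel of Beta(6, 5).
Data: 1 success in 44 trials. The binomial likelihood contributes p(1−p)^43, so the posterior is Beta(6+1, 5+43) = Beta(7, 48).
For Beta(a, b) with a, b > 1 the mode is (a−1)/(a+b−2) = 6/53 ≈ 0.1132.

p̂_MAP = 0.1132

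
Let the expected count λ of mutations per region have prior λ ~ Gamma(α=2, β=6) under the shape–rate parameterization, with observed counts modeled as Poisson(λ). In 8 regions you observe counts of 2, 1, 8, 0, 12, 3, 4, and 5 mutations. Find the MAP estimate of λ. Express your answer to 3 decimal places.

Σxᵢ = 2+1+8+0+12+3+4+5 = 35, with n = 8.
Posterior ∝ λe^(−6λ) · λ^35e^(−8λ) = λ^36e^(−14λ), i.e. Gamma(shape=37, rate=14).
The mode of a Gamma(a, b) with a ≥ 1 (shape–rate) is (a−1)/b = 36/14 ≈ 2.571.

λ̂_MAP = 2.571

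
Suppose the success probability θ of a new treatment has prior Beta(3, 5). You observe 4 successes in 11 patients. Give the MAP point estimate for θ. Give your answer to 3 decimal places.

θ̂_MAP = 0.353

Prior: Beta(3, 5).
Data: 4 successes in 11 trials. The binomial likelihood contributes θ^4(1−θ)^7, so the posterior is Beta(3+4, 5+7) = Beta(7, 12).
For Beta(a, b) with a, b > 1 the mode is (a−1)/(a+b−2) = 6/17 ≈ 0.353.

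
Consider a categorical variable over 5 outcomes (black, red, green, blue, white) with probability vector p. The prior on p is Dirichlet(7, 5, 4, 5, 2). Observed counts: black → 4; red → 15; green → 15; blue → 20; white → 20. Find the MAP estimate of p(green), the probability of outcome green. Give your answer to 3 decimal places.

The posterior is Dirichlet(αᵢ + nᵢ) = Dirichlet(11, 20, 19, 25, 22).
For a Dirichlet(a₁,…,a_K) with all aᵢ > 1, the mode has j-th component (aⱼ − 1)/(Σaᵢ − K).
Here Σaᵢ = 97 and K = 5, so p(green) = (19 − 1)/(97 − 5) = 18/92 ≈ 0.196.

MAP estimate of p(green) = 0.196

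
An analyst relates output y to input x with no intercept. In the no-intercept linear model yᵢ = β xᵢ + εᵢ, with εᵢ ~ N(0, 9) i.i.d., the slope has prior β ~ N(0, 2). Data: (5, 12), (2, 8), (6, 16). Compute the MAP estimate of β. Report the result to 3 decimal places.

log p(β | y) = −Σ(yᵢ − βxᵢ)²/(2·9) − β²/(2·2) + const.
Setting the derivative to zero: Σxᵢ(yᵢ − βxᵢ)/9 − β/2 = 0, so β = Σxᵢyᵢ / (Σxᵢ² + σ²/τ²).
Σxᵢyᵢ = 5·12 + 2·8 + 6·16 = 172; Σxᵢ² = 65; σ²/τ² = 4.5.
β̂_MAP = 172 / (65 + 4.5) = 172/69.5 ≈ 2.475.

β̂_MAP = 2.475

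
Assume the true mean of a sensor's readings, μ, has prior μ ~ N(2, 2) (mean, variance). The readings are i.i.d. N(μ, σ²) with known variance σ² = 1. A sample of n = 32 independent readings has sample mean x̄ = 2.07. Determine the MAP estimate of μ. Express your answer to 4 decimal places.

μ̂_MAP = 2.0689

n = 32, x̄ = 2.07.
For a Normal prior and Normal likelihood with known variance, the posterior is Normal; its mode equals its mean, the precision-weighted average.
Prior precision 1/σ₀² = 1/2 = 0.5; data precision n/σ² = 32/1 = 32.
μ̂ = (0.5·2 + 32·2.07) / (0.5 + 32) = 67.24/32.5 = 3362/1625 ≈ 2.0689.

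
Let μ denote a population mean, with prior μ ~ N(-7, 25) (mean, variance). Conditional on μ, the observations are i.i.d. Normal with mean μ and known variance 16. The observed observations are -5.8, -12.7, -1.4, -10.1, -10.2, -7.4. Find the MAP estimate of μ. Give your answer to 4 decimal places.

n = 6; x̄ = ((-5.8) + (-12.7) + (-1.4) + (-10.1) + (-10.2) + (-7.4))/6 = -47.6/6 = -119/15 ≈ -7.9333.
For a Normal prior and Normal likelihood with known variance, the posterior is Normal; its mode equals its mean, the precision-weighted average.
Prior precision 1/σ₀² = 1/25 = 0.04; data precision n/σ² = 6/16 = 0.375.
μ̂ = (0.04·(-7) + 0.375·(-119/15)) / (0.04 + 0.375) = (-3.255)/0.415 = -651/83 ≈ -7.8434.

μ̂_MAP = -7.8434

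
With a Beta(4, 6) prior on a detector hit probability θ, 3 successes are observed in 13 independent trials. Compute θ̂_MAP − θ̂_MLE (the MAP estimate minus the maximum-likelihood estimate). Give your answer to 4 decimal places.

MAP − MLE = 0.0549

Posterior is Beta(7, 16); MAP = (7−1)/(23−2) = 6/21 ≈ 0.28571.
MLE ignores the prior: θ̂_MLE = k/n = 3/13 ≈ 0.23077.
Difference = 6/21 − 3/13 = 5/91 ≈ 0.0549.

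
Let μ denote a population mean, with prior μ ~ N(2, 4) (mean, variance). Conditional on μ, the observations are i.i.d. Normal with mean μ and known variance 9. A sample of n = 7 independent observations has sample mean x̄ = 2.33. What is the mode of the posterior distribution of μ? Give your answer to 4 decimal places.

n = 7, x̄ = 2.33.
For a Normal prior and Normal likelihood with known variance, the posterior is Normal; its mode equals its mean, the precision-weighted average.
Prior precision 1/σ₀² = 1/4 = 0.25; data precision n/σ² = 7/9.
μ̂ = (0.25·2 + (7/9)·2.33) / (0.25 + 7/9) = (2081/900)/(37/36) = 2081/925 ≈ 2.2497.

μ̂_MAP = 2.2497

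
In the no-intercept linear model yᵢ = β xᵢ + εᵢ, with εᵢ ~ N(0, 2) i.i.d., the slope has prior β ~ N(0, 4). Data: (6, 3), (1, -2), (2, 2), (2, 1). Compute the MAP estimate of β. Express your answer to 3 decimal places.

log p(β | y) = −Σ(yᵢ − βxᵢ)²/(2·2) − β²/(2·4) + const.
Setting the derivative to zero: Σxᵢ(yᵢ − βxᵢ)/2 − β/4 = 0, so β = Σxᵢyᵢ / (Σxᵢ² + σ²/τ²).
Σxᵢyᵢ = 6·3 + 1·(-2) + 2·2 + 2·1 = 22; Σxᵢ² = 45; σ²/τ² = 0.5.
β̂_MAP = 22 / (45 + 0.5) = 22/45.5 ≈ 0.484.

β̂_MAP = 0.484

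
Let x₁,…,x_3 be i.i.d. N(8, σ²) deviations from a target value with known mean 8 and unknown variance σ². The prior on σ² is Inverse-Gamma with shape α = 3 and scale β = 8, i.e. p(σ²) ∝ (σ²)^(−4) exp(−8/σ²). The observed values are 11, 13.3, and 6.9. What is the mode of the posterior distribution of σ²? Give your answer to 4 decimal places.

σ̂²_MAP = 4.9364

Sum of squared deviations about the known mean: SS = (11−8)² + (13.3−8)² + (6.9−8)² = 38.3.
The Normal likelihood contributes (σ²)^(−n/2) exp(−SS/(2σ²)), so the posterior is Inverse-Gamma(α + n/2, β + SS/2) = Inverse-Gamma(4.5, 27.15).
The mode of Inverse-Gamma(a, b) is b/(a+1) = 27.15/5.5 ≈ 4.9364.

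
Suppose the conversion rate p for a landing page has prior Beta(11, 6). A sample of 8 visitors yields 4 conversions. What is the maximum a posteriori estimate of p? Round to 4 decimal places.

p̂_MAP = 0.6087

Prior: Beta(11, 6).
Data: 4 successes in 8 trials. The binomial likelihood contributes p^4(1−p)^4, so the posterior is Beta(11+4, 6+4) = Beta(15, 10).
For Beta(a, b) with a, b > 1 the mode is (a−1)/(a+b−2) = 14/23 ≈ 0.6087.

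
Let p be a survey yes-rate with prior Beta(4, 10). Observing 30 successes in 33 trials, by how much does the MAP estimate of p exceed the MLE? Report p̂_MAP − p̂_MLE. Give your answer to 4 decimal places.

MAP − MLE = -0.1758

Posterior is Beta(34, 13); MAP = (34−1)/(47−2) = 33/45 ≈ 0.73333.
MLE ignores the prior: p̂_MLE = k/n = 30/33 ≈ 0.90909.
Difference = 33/45 − 30/33 = -29/165 ≈ -0.1758.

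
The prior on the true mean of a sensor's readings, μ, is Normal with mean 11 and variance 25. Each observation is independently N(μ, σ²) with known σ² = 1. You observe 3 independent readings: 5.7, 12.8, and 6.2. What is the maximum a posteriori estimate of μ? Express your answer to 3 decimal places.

n = 3; x̄ = (5.7 + 12.8 + 6.2)/3 = 24.7/3 = 247/30 ≈ 8.2333.
For a Normal prior and Normal likelihood with known variance, the posterior is Normal; its mode equals its mean, the precision-weighted average.
Prior precision 1/σ₀² = 1/25 = 0.04; data precision n/σ² = 3/1 = 3.
μ̂ = (0.04·11 + 3·(247/30)) / (0.04 + 3) = 25.14/3.04 = 1257/152 ≈ 8.270.

μ̂_MAP = 8.270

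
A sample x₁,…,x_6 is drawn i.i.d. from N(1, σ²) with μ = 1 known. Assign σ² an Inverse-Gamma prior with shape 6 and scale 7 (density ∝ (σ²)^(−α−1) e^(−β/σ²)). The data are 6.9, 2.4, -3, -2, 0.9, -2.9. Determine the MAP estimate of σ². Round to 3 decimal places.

Sum of squared deviations about the known mean: SS = (6.9−1)² + (2.4−1)² + (-3−1)² + (-2−1)² + (0.9−1)² + (-2.9−1)² = 76.99.
The Normal likelihood contributes (σ²)^(−n/2) exp(−SS/(2σ²)), so the posterior is Inverse-Gamma(α + n/2, β + SS/2) = Inverse-Gamma(9, 45.495).
The mode of Inverse-Gamma(a, b) is b/(a+1) = 45.495/10 ≈ 4.550.

σ̂²_MAP = 4.550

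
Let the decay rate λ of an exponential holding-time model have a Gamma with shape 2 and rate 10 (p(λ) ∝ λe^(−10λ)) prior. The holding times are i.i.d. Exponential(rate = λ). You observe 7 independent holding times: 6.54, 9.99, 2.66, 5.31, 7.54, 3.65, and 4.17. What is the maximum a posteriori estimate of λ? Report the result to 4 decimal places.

The Exponential(rate=λ) likelihood is ∝ λ^n e^(−λΣtᵢ). Here n = 7 and Σtᵢ = 6.54 + 9.99 + 2.66 + 5.31 + 7.54 + 3.65 + 4.17 = 39.86.
Posterior ∝ λe^(−10λ) · λ^7e^(−39.86λ) = λ^8e^(−49.86λ), i.e. Gamma(9, 49.86).
Mode = (a−1)/b = 8/49.86 ≈ 0.1604.

λ̂_MAP = 0.1604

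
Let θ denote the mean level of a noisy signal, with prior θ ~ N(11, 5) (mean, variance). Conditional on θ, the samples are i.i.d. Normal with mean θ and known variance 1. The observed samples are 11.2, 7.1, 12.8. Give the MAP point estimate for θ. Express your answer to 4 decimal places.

n = 3; x̄ = (11.2 + 7.1 + 12.8)/3 = 31.1/3 = 311/30 ≈ 10.3667.
For a Normal prior and Normal likelihood with known variance, the posterior is Normal; its mode equals its mean, the precision-weighted average.
Prior precision 1/σ₀² = 1/5 = 0.2; data precision n/σ² = 3/1 = 3.
θ̂ = (0.2·11 + 3·(311/30)) / (0.2 + 3) = 33.3/3.2 = 10.40625 ≈ 10.4063.

θ̂_MAP = 10.4063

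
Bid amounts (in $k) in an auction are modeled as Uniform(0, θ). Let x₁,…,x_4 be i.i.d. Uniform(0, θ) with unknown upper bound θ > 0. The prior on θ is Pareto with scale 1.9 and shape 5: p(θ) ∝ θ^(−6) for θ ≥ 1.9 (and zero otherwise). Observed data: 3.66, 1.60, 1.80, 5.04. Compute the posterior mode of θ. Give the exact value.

θ̂_MAP = 5.04

The Uniform(0, θ) likelihood is θ^(−n) for θ ≥ max(xᵢ), zero otherwise. Here max(xᵢ) = 5.04.
Posterior ∝ θ^(−6) · θ^(−4) = θ^(−10) on θ ≥ max(1.9, 5.04) = 5.04.
This density is strictly decreasing in θ, so the posterior mode lies at the lower boundary of the support.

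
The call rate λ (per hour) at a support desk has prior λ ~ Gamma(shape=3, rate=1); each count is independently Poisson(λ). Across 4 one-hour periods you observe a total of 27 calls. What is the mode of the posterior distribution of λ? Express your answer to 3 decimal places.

Σxᵢ = 27, n = 4.
Posterior ∝ λ^2e^(−1λ) · λ^27e^(−4λ) = λ^29e^(−5λ), i.e. Gamma(shape=30, rate=5).
The mode of a Gamma(a, b) with a ≥ 1 (shape–rate) is (a−1)/b = 29/5 ≈ 5.800.

λ̂_MAP = 5.800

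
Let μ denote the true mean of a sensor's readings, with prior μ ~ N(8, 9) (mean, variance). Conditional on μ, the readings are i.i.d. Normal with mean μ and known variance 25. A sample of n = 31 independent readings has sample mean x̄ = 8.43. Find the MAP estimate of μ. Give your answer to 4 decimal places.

μ̂_MAP = 8.3946

n = 31, x̄ = 8.43.
For a Normal prior and Normal likelihood with known variance, the posterior is Normal; its mode equals its mean, the precision-weighted average.
Prior precision 1/σ₀² = 1/9; data precision n/σ² = 31/25 = 1.24.
μ̂ = ((1/9)·8 + 1.24·8.43) / (1/9 + 1.24) = (255197/22500)/(304/225) = 255197/30400 ≈ 8.3946.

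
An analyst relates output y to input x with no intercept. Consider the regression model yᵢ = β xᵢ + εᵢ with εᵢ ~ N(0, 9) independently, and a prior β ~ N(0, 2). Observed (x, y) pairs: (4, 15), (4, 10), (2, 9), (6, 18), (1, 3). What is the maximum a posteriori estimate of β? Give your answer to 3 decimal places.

log p(β | y) = −Σ(yᵢ − βxᵢ)²/(2·9) − β²/(2·2) + const.
Setting the derivative to zero: Σxᵢ(yᵢ − βxᵢ)/9 − β/2 = 0, so β = Σxᵢyᵢ / (Σxᵢ² + σ²/τ²).
Σxᵢyᵢ = 4·15 + 4·10 + 2·9 + 6·18 + 1·3 = 229; Σxᵢ² = 73; σ²/τ² = 4.5.
β̂_MAP = 229 / (73 + 4.5) = 229/77.5 ≈ 2.955.

β̂_MAP = 2.955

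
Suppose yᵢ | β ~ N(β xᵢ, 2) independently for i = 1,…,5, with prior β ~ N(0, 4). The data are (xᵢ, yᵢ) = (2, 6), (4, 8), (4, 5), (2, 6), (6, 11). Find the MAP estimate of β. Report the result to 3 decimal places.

β̂_MAP = 1.856

log p(β | y) = −Σ(yᵢ − βxᵢ)²/(2·2) − β²/(2·4) + const.
Setting the derivative to zero: Σxᵢ(yᵢ − βxᵢ)/2 − β/4 = 0, so β = Σxᵢyᵢ / (Σxᵢ² + σ²/τ²).
Σxᵢyᵢ = 2·6 + 4·8 + 4·5 + 2·6 + 6·11 = 142; Σxᵢ² = 76; σ²/τ² = 0.5.
β̂_MAP = 142 / (76 + 0.5) = 142/76.5 ≈ 1.856.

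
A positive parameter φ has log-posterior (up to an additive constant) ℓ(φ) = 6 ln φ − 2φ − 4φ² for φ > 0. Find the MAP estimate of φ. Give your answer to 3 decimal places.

ℓ'(φ) = 6/φ − 2 − 8φ. Setting this to zero and multiplying by φ: 8φ² + 2φ − 6 = 0.
φ = (−2 + √(2² + 4·8·6)) / (2·8) = (−2 + √196) / 16 = (−2 + 14)/16 = 3/4.
ℓ''(φ) = −6/φ² − 8 < 0, confirming a maximum.

φ̂_MAP = 0.750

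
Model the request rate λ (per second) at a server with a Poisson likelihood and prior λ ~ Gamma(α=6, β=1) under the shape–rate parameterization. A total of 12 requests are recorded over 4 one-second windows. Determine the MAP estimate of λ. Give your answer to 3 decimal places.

Σxᵢ = 12, n = 4.
Posterior ∝ λ^5e^(−1λ) · λ^12e^(−4λ) = λ^17e^(−5λ), i.e. Gamma(shape=18, rate=5).
The mode of a Gamma(a, b) with a ≥ 1 (shape–rate) is (a−1)/b = 17/5 ≈ 3.400.

λ̂_MAP = 3.400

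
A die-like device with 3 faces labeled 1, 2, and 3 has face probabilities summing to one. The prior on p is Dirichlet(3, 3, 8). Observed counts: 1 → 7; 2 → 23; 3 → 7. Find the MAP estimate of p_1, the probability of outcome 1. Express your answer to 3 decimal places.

MAP estimate: 0.188

The posterior is Dirichlet(αᵢ + nᵢ) = Dirichlet(10, 26, 15).
For a Dirichlet(a₁,…,a_K) with all aᵢ > 1, the mode has j-th component (aⱼ − 1)/(Σaᵢ − K).
Here Σaᵢ = 51 and K = 3, so p_1 = (10 − 1)/(51 − 3) = 9/48 ≈ 0.188.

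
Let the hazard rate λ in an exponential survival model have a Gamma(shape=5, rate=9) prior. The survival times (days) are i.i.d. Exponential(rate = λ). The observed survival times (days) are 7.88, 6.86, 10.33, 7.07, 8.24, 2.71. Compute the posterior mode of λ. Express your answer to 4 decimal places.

The Exponential(rate=λ) likelihood is ∝ λ^n e^(−λΣtᵢ). Here n = 6 and Σtᵢ = 7.88 + 6.86 + 10.33 + 7.07 + 8.24 + 2.71 = 43.09.
Posterior ∝ λ^4e^(−9λ) · λ^6e^(−43.09λ) = λ^10e^(−52.09λ), i.e. Gamma(11, 52.09).
Mode = (a−1)/b = 10/52.09 ≈ 0.1920.

λ̂_MAP = 0.1920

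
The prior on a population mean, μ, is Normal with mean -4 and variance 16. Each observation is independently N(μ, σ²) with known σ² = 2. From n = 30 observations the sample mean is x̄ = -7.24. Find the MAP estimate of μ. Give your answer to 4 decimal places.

μ̂_MAP = -7.2266

n = 30, x̄ = -7.24.
For a Normal prior and Normal likelihood with known variance, the posterior is Normal; its mode equals its mean, the precision-weighted average.
Prior precision 1/σ₀² = 1/16 = 0.0625; data precision n/σ² = 30/2 = 15.
μ̂ = (0.0625·(-4) + 15·(-7.24)) / (0.0625 + 15) = (-108.85)/15.0625 = -8708/1205 ≈ -7.2266.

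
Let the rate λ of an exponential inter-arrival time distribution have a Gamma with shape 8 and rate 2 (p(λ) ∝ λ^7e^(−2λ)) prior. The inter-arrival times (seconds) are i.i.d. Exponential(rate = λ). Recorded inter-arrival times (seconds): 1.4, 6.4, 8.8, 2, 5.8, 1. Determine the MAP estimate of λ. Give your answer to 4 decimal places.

λ̂_MAP = 0.4745

The Exponential(rate=λ) likelihood is ∝ λ^n e^(−λΣtᵢ). Here n = 6 and Σtᵢ = 1.4 + 6.4 + 8.8 + 2 + 5.8 + 1 = 25.4.
Posterior ∝ λ^7e^(−2λ) · λ^6e^(−25.4λ) = λ^13e^(−27.4λ), i.e. Gamma(14, 27.4).
Mode = (a−1)/b = 13/27.4 ≈ 0.4745.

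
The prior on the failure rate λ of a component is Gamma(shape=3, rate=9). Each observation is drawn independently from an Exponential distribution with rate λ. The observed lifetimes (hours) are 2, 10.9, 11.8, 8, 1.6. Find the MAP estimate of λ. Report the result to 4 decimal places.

λ̂_MAP = 0.1617

The Exponential(rate=λ) likelihood is ∝ λ^n e^(−λΣtᵢ). Here n = 5 and Σtᵢ = 2 + 10.9 + 11.8 + 8 + 1.6 = 34.3.
Posterior ∝ λ^2e^(−9λ) · λ^5e^(−34.3λ) = λ^7e^(−43.3λ), i.e. Gamma(8, 43.3).
Mode = (a−1)/b = 7/43.3 ≈ 0.1617.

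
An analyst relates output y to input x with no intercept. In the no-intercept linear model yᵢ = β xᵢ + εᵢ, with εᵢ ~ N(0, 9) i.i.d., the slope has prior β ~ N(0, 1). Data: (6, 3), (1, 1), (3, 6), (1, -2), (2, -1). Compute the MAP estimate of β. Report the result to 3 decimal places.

β̂_MAP = 0.550

log p(β | y) = −Σ(yᵢ − βxᵢ)²/(2·9) − β²/(2·1) + const.
Setting the derivative to zero: Σxᵢ(yᵢ − βxᵢ)/9 − β/1 = 0, so β = Σxᵢyᵢ / (Σxᵢ² + σ²/τ²).
Σxᵢyᵢ = 6·3 + 1·1 + 3·6 + 1·(-2) + 2·(-1) = 33; Σxᵢ² = 51; σ²/τ² = 9.
β̂_MAP = 33 / (51 + 9) = 33/60 ≈ 0.550.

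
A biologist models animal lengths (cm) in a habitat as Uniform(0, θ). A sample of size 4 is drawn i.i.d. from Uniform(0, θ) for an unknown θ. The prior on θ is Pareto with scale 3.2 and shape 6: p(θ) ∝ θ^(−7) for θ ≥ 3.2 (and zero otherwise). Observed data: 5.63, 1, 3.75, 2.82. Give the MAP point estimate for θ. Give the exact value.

The Uniform(0, θ) likelihood is θ^(−n) for θ ≥ max(xᵢ), zero otherwise. Here max(xᵢ) = 5.63.
Posterior ∝ θ^(−7) · θ^(−4) = θ^(−11) on θ ≥ max(3.2, 5.63) = 5.63.
This density is strictly decreasing in θ, so the posterior mode lies at the lower boundary of the support.

θ̂_MAP = 5.63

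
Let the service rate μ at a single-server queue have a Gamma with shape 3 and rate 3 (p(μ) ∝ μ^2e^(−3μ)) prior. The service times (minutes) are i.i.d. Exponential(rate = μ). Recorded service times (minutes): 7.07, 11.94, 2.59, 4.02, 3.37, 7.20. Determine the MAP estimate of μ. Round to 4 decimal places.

The Exponential(rate=μ) likelihood is ∝ μ^n e^(−μΣtᵢ). Here n = 6 and Σtᵢ = 7.07 + 11.94 + 2.59 + 4.02 + 3.37 + 7.20 = 36.19.
Posterior ∝ μ^2e^(−3μ) · μ^6e^(−36.19μ) = μ^8e^(−39.19μ), i.e. Gamma(9, 39.19).
Mode = (a−1)/b = 8/39.19 ≈ 0.2041.

μ̂_MAP = 0.2041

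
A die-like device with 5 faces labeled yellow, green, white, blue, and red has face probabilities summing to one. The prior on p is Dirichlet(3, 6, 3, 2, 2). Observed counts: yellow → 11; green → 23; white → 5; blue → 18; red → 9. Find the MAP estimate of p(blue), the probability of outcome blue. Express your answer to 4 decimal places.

MAP estimate of p(blue) = 0.2468

The posterior is Dirichlet(αᵢ + nᵢ) = Dirichlet(14, 29, 8, 20, 11).
For a Dirichlet(a₁,…,a_K) with all aᵢ > 1, the mode has j-th component (aⱼ − 1)/(Σaᵢ − K).
Here Σaᵢ = 82 and K = 5, so p(blue) = (20 − 1)/(82 − 5) = 19/77 ≈ 0.2468.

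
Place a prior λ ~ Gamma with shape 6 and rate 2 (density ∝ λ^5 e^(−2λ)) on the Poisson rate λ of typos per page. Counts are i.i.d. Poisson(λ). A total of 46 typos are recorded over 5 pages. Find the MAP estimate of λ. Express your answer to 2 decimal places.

Σxᵢ = 46, n = 5.
Posterior ∝ λ^5e^(−2λ) · λ^46e^(−5λ) = λ^51e^(−7λ), i.e. Gamma(shape=52, rate=7).
The mode of a Gamma(a, b) with a ≥ 1 (shape–rate) is (a−1)/b = 51/7 ≈ 7.29.

λ̂_MAP = 7.29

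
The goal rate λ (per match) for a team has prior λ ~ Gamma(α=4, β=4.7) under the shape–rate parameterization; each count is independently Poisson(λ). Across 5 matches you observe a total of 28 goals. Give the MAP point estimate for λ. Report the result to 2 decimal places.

λ̂_MAP = 3.20

Σxᵢ = 28, n = 5.
Posterior ∝ λ^3e^(−4.7λ) · λ^28e^(−5λ) = λ^31e^(−9.7λ), i.e. Gamma(shape=32, rate=9.7).
The mode of a Gamma(a, b) with a ≥ 1 (shape–rate) is (a−1)/b = 31/9.7 ≈ 3.20.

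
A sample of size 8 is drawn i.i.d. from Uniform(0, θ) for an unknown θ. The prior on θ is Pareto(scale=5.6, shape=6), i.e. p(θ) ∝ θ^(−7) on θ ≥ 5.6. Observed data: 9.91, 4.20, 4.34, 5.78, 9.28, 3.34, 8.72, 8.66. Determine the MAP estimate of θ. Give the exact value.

The Uniform(0, θ) likelihood is θ^(−n) for θ ≥ max(xᵢ), zero otherwise. Here max(xᵢ) = 9.91.
Posterior ∝ θ^(−7) · θ^(−8) = θ^(−15) on θ ≥ max(5.6, 9.91) = 9.91.
This density is strictly decreasing in θ, so the posterior mode lies at the lower boundary of the support.

θ̂_MAP = 9.91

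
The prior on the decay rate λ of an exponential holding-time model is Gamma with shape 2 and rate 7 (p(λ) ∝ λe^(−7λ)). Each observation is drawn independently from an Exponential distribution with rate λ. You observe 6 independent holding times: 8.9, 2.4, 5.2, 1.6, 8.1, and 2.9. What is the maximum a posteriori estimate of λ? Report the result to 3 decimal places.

λ̂_MAP = 0.194

The Exponential(rate=λ) likelihood is ∝ λ^n e^(−λΣtᵢ). Here n = 6 and Σtᵢ = 8.9 + 2.4 + 5.2 + 1.6 + 8.1 + 2.9 = 29.1.
Posterior ∝ λe^(−7λ) · λ^6e^(−29.1λ) = λ^7e^(−36.1λ), i.e. Gamma(8, 36.1).
Mode = (a−1)/b = 7/36.1 ≈ 0.194.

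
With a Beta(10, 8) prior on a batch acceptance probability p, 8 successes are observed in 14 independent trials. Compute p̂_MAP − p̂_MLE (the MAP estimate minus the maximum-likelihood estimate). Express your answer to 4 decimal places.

Posterior is Beta(18, 14); MAP = (18−1)/(32−2) = 17/30 ≈ 0.56667.
MLE ignores the prior: p̂_MLE = k/n = 8/14 ≈ 0.57143.
Difference = 17/30 − 8/14 = -1/210 ≈ -0.0048.

MAP − MLE = -0.0048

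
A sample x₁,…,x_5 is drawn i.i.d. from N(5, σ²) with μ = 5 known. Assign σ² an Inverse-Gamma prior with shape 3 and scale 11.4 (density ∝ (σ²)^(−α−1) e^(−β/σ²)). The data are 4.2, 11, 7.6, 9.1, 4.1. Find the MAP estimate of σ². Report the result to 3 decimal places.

Sum of squared deviations about the known mean: SS = (4.2−5)² + (11−5)² + (7.6−5)² + (9.1−5)² + (4.1−5)² = 61.02.
The Normal likelihood contributes (σ²)^(−n/2) exp(−SS/(2σ²)), so the posterior is Inverse-Gamma(α + n/2, β + SS/2) = Inverse-Gamma(5.5, 41.91).
The mode of Inverse-Gamma(a, b) is b/(a+1) = 41.91/6.5 ≈ 6.448.

σ̂²_MAP = 6.448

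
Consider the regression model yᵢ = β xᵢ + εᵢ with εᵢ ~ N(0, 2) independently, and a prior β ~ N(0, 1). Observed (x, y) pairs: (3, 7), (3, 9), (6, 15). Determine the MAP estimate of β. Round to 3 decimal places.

log p(β | y) = −Σ(yᵢ − βxᵢ)²/(2·2) − β²/(2·1) + const.
Setting the derivative to zero: Σxᵢ(yᵢ − βxᵢ)/2 − β/1 = 0, so β = Σxᵢyᵢ / (Σxᵢ² + σ²/τ²).
Σxᵢyᵢ = 3·7 + 3·9 + 6·15 = 138; Σxᵢ² = 54; σ²/τ² = 2.
β̂_MAP = 138 / (54 + 2) = 138/56 ≈ 2.464.

β̂_MAP = 2.464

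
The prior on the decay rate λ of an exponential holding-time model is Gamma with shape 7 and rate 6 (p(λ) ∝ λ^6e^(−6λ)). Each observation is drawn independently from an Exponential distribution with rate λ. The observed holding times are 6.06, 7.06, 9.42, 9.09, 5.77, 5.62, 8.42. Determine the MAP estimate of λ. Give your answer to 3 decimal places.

λ̂_MAP = 0.226

The Exponential(rate=λ) likelihood is ∝ λ^n e^(−λΣtᵢ). Here n = 7 and Σtᵢ = 6.06 + 7.06 + 9.42 + 9.09 + 5.77 + 5.62 + 8.42 = 51.44.
Posterior ∝ λ^6e^(−6λ) · λ^7e^(−51.44λ) = λ^13e^(−57.44λ), i.e. Gamma(14, 57.44).
Mode = (a−1)/b = 13/57.44 ≈ 0.226.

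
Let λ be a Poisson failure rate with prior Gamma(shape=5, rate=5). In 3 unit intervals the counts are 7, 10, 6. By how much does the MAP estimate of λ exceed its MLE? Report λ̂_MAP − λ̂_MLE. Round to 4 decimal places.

Σxᵢ = 23. Posterior is Gamma(28, 8); MAP = (28−1)/8 = 27/8 ≈ 3.37500.
MLE = x̄ = 23/3 ≈ 7.66667.
Difference = 27/8 − 23/3 = -103/24 ≈ -4.2917.

MAP − MLE = -4.2917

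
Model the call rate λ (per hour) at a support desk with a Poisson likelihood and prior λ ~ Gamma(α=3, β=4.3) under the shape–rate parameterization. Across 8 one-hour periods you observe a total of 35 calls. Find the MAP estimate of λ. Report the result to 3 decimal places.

λ̂_MAP = 3.008

Σxᵢ = 35, n = 8.
Posterior ∝ λ^2e^(−4.3λ) · λ^35e^(−8λ) = λ^37e^(−12.3λ), i.e. Gamma(shape=38, rate=12.3).
The mode of a Gamma(a, b) with a ≥ 1 (shape–rate) is (a−1)/b = 37/12.3 ≈ 3.008.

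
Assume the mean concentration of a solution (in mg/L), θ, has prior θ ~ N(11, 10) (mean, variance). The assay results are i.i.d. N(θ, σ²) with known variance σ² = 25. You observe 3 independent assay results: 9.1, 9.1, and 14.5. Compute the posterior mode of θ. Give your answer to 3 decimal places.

θ̂_MAP = 10.945

n = 3; x̄ = (9.1 + 9.1 + 14.5)/3 = 32.7/3 = 10.9.
For a Normal prior and Normal likelihood with known variance, the posterior is Normal; its mode equals its mean, the precision-weighted average.
Prior precision 1/σ₀² = 1/10 = 0.1; data precision n/σ² = 3/25 = 0.12.
θ̂ = (0.1·11 + 0.12·10.9) / (0.1 + 0.12) = 2.408/0.22 = 602/55 ≈ 10.945.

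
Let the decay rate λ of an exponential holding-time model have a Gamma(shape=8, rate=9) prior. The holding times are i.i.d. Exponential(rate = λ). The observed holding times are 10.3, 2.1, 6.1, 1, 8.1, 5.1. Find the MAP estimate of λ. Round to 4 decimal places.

λ̂_MAP = 0.3118

The Exponential(rate=λ) likelihood is ∝ λ^n e^(−λΣtᵢ). Here n = 6 and Σtᵢ = 10.3 + 2.1 + 6.1 + 1 + 8.1 + 5.1 = 32.7.
Posterior ∝ λ^7e^(−9λ) · λ^6e^(−32.7λ) = λ^13e^(−41.7λ), i.e. Gamma(14, 41.7).
Mode = (a−1)/b = 13/41.7 ≈ 0.3118.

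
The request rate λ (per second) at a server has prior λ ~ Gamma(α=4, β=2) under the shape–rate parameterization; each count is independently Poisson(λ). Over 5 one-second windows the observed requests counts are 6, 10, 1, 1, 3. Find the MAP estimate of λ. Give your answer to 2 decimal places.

λ̂_MAP = 3.43

Σxᵢ = 6+10+1+1+3 = 21, with n = 5.
Posterior ∝ λ^3e^(−2λ) · λ^21e^(−5λ) = λ^24e^(−7λ), i.e. Gamma(shape=25, rate=7).
The mode of a Gamma(a, b) with a ≥ 1 (shape–rate) is (a−1)/b = 24/7 ≈ 3.43.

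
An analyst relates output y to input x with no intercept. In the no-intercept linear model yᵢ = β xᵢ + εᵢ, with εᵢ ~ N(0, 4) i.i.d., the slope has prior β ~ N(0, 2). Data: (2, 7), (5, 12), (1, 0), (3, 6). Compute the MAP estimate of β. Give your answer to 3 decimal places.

log p(β | y) = −Σ(yᵢ − βxᵢ)²/(2·4) − β²/(2·2) + const.
Setting the derivative to zero: Σxᵢ(yᵢ − βxᵢ)/4 − β/2 = 0, so β = Σxᵢyᵢ / (Σxᵢ² + σ²/τ²).
Σxᵢyᵢ = 2·7 + 5·12 + 1·0 + 3·6 = 92; Σxᵢ² = 39; σ²/τ² = 2.
β̂_MAP = 92 / (39 + 2) = 92/41 ≈ 2.244.

β̂_MAP = 2.244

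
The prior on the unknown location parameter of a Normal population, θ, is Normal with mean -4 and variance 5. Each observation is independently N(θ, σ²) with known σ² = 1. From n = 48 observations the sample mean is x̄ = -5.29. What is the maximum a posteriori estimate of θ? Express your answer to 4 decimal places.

θ̂_MAP = -5.2846

n = 48, x̄ = -5.29.
For a Normal prior and Normal likelihood with known variance, the posterior is Normal; its mode equals its mean, the precision-weighted average.
Prior precision 1/σ₀² = 1/5 = 0.2; data precision n/σ² = 48/1 = 48.
θ̂ = (0.2·(-4) + 48·(-5.29)) / (0.2 + 48) = (-254.72)/48.2 = -6368/1205 ≈ -5.2846.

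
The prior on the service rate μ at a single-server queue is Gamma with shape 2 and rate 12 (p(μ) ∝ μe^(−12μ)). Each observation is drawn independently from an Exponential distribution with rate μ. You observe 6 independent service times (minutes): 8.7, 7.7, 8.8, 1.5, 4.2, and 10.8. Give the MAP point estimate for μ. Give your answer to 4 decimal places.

The Exponential(rate=μ) likelihood is ∝ μ^n e^(−μΣtᵢ). Here n = 6 and Σtᵢ = 8.7 + 7.7 + 8.8 + 1.5 + 4.2 + 10.8 = 41.7.
Posterior ∝ μe^(−12μ) · μ^6e^(−41.7μ) = μ^7e^(−53.7μ), i.e. Gamma(8, 53.7).
Mode = (a−1)/b = 7/53.7 ≈ 0.1304.

μ̂_MAP = 0.1304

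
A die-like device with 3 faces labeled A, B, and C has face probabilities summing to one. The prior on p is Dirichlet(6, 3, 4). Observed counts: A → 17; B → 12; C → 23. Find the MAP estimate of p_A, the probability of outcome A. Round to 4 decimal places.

The posterior is Dirichlet(αᵢ + nᵢ) = Dirichlet(23, 15, 27).
For a Dirichlet(a₁,…,a_K) with all aᵢ > 1, the mode has j-th component (aⱼ − 1)/(Σaᵢ − K).
Here Σaᵢ = 65 and K = 3, so p_A = (23 − 1)/(65 − 3) = 22/62 ≈ 0.3548.

MAP estimate of p_A = 0.3548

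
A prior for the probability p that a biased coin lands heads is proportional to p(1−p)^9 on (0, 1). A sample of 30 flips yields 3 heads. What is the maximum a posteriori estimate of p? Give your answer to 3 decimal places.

The prior density ∝ p(1−p)^9 is the kernel of Beta(2, 10).
Data: 3 successes in 30 trials. The binomial likelihood contributes p^3(1−p)^27, so the posterior is Beta(2+3, 10+27) = Beta(5, 37).
For Beta(a, b) with a, b > 1 the mode is (a−1)/(a+b−2) = 4/40 ≈ 0.100.

p̂_MAP = 0.100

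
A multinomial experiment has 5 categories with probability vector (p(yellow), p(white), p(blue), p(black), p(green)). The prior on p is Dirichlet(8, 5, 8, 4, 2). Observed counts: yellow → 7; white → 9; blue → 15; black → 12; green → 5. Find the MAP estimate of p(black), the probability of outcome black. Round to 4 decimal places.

The posterior is Dirichlet(αᵢ + nᵢ) = Dirichlet(15, 14, 23, 16, 7).
For a Dirichlet(a₁,…,a_K) with all aᵢ > 1, the mode has j-th component (aⱼ − 1)/(Σaᵢ − K).
Here Σaᵢ = 75 and K = 5, so p(black) = (16 − 1)/(75 − 5) = 15/70 ≈ 0.2143.

MAP estimate of p(black) = 0.2143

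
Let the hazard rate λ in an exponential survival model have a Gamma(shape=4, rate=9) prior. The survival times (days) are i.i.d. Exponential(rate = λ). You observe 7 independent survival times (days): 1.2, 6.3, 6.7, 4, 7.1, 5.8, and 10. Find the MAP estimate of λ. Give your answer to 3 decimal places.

λ̂_MAP = 0.200

The Exponential(rate=λ) likelihood is ∝ λ^n e^(−λΣtᵢ). Here n = 7 and Σtᵢ = 1.2 + 6.3 + 6.7 + 4 + 7.1 + 5.8 + 10 = 41.1.
Posterior ∝ λ^3e^(−9λ) · λ^7e^(−41.1λ) = λ^10e^(−50.1λ), i.e. Gamma(11, 50.1).
Mode = (a−1)/b = 10/50.1 ≈ 0.200.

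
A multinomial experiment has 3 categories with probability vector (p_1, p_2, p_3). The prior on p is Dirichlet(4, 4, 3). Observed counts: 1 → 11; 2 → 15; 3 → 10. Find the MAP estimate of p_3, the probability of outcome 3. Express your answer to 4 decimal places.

MAP estimate: 0.2727

The posterior is Dirichlet(αᵢ + nᵢ) = Dirichlet(15, 19, 13).
For a Dirichlet(a₁,…,a_K) with all aᵢ > 1, the mode has j-th component (aⱼ − 1)/(Σaᵢ − K).
Here Σaᵢ = 47 and K = 3, so p_3 = (13 − 1)/(47 − 3) = 12/44 ≈ 0.2727.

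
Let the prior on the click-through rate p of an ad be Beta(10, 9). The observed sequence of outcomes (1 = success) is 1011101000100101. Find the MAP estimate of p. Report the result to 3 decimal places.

p̂_MAP = 0.515

Prior: Beta(10, 9).
Data: 8 successes in 16 trials (from the sequence). The binomial likelihood contributes p^8(1−p)^8, so the posterior is Beta(10+8, 9+8) = Beta(18, 17).
For Beta(a, b) with a, b > 1 the mode is (a−1)/(a+b−2) = 17/33 ≈ 0.515.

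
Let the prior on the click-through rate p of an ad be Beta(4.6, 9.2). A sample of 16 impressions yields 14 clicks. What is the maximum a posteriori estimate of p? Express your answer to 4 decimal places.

Prior: Beta(4.6, 9.2).
Data: 14 successes in 16 trials. The binomial likelihood contributes p^14(1−p)^2, so the posterior is Beta(4.6+14, 9.2+2) = Beta(18.6, 11.2).
For Beta(a, b) with a, b > 1 the mode is (a−1)/(a+b−2) = 17.6/27.8 ≈ 0.6331.

p̂_MAP = 0.6331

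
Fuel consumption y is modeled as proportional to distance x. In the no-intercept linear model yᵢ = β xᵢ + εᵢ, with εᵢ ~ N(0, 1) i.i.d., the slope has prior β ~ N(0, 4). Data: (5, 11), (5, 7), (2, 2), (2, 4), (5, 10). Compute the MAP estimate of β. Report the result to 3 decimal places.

log p(β | y) = −Σ(yᵢ − βxᵢ)²/(2·1) − β²/(2·4) + const.
Setting the derivative to zero: Σxᵢ(yᵢ − βxᵢ)/1 − β/4 = 0, so β = Σxᵢyᵢ / (Σxᵢ² + σ²/τ²).
Σxᵢyᵢ = 5·11 + 5·7 + 2·2 + 2·4 + 5·10 = 152; Σxᵢ² = 83; σ²/τ² = 0.25.
β̂_MAP = 152 / (83 + 0.25) = 152/83.25 ≈ 1.826.

β̂_MAP = 1.826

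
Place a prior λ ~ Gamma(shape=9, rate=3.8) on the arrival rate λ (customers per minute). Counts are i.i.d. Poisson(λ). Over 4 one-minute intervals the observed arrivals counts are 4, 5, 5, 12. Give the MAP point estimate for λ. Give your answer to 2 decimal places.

Σxᵢ = 4+5+5+12 = 26, with n = 4.
Posterior ∝ λ^8e^(−3.8λ) · λ^26e^(−4λ) = λ^34e^(−7.8λ), i.e. Gamma(shape=35, rate=7.8).
The mode of a Gamma(a, b) with a ≥ 1 (shape–rate) is (a−1)/b = 34/7.8 ≈ 4.36.

λ̂_MAP = 4.36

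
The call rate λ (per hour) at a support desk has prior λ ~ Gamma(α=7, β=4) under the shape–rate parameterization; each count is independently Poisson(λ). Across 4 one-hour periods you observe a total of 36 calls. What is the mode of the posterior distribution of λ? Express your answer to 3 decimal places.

λ̂_MAP = 5.250

Σxᵢ = 36, n = 4.
Posterior ∝ λ^6e^(−4λ) · λ^36e^(−4λ) = λ^42e^(−8λ), i.e. Gamma(shape=43, rate=8).
The mode of a Gamma(a, b) with a ≥ 1 (shape–rate) is (a−1)/b = 42/8 ≈ 5.250.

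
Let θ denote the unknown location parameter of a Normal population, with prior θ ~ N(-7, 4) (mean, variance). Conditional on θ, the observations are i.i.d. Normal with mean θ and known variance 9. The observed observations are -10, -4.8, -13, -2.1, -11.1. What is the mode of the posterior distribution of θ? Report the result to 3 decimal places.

n = 5; x̄ = ((-10) + (-4.8) + (-13) + (-2.1) + (-11.1))/5 = -41/5 = -8.2.
For a Normal prior and Normal likelihood with known variance, the posterior is Normal; its mode equals its mean, the precision-weighted average.
Prior precision 1/σ₀² = 1/4 = 0.25; data precision n/σ² = 5/9.
θ̂ = (0.25·(-7) + (5/9)·(-8.2)) / (0.25 + 5/9) = (-227/36)/(29/36) = -227/29 ≈ -7.828.

θ̂_MAP = -7.828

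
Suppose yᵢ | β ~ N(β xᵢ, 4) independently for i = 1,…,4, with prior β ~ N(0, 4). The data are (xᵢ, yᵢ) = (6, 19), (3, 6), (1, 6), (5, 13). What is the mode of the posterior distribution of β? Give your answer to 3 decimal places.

log p(β | y) = −Σ(yᵢ − βxᵢ)²/(2·4) − β²/(2·4) + const.
Setting the derivative to zero: Σxᵢ(yᵢ − βxᵢ)/4 − β/4 = 0, so β = Σxᵢyᵢ / (Σxᵢ² + σ²/τ²).
Σxᵢyᵢ = 6·19 + 3·6 + 1·6 + 5·13 = 203; Σxᵢ² = 71; σ²/τ² = 1.
β̂_MAP = 203 / (71 + 1) = 203/72 ≈ 2.819.

β̂_MAP = 2.819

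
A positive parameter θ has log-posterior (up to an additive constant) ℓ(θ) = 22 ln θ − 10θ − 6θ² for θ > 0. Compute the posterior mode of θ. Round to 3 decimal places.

ℓ'(θ) = 22/θ − 10 − 12θ. Setting this to zero and multiplying by θ: 12θ² + 10θ − 22 = 0.
θ = (−10 + √(10² + 4·12·22)) / (2·12) = (−10 + √1156) / 24 = (−10 + 34)/24 = 1.
ℓ''(θ) = −22/θ² − 12 < 0, confirming a maximum.

θ̂_MAP = 1.000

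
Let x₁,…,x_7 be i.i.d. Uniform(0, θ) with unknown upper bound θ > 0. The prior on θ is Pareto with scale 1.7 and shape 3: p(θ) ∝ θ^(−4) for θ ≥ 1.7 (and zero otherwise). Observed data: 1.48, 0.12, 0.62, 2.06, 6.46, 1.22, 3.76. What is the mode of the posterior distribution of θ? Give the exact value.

The Uniform(0, θ) likelihood is θ^(−n) for θ ≥ max(xᵢ), zero otherwise. Here max(xᵢ) = 6.46.
Posterior ∝ θ^(−4) · θ^(−7) = θ^(−11) on θ ≥ max(1.7, 6.46) = 6.46.
This density is strictly decreasing in θ, so the posterior mode lies at the lower boundary of the support.

θ̂_MAP = 6.46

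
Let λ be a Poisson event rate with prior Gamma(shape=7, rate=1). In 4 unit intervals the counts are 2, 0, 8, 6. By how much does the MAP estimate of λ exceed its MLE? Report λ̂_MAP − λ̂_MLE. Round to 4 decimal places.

Σxᵢ = 16. Posterior is Gamma(23, 5); MAP = (23−1)/5 = 22/5 ≈ 4.40000.
MLE = x̄ = 16/4 ≈ 4.00000.
Difference = 22/5 − 16/4 = 2/5 ≈ 0.4000.

MAP − MLE = 0.4000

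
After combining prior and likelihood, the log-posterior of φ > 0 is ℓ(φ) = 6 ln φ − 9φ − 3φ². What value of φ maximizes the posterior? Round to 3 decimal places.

ℓ'(φ) = 6/φ − 9 − 6φ. Setting this to zero and multiplying by φ: 6φ² + 9φ − 6 = 0.
φ = (−9 + √(9² + 4·6·6)) / (2·6) = (−9 + √225) / 12 = (−9 + 15)/12 = 1/2.
ℓ''(φ) = −6/φ² − 6 < 0, confirming a maximum.

φ̂_MAP = 0.500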